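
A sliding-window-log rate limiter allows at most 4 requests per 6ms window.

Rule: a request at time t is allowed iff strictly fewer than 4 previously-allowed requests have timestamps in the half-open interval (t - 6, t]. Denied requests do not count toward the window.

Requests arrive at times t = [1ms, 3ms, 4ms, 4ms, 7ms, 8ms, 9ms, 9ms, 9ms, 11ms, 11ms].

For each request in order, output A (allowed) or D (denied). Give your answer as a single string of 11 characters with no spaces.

Answer: AAAAADADDAA

Derivation:
Tracking allowed requests in the window:
  req#1 t=1ms: ALLOW
  req#2 t=3ms: ALLOW
  req#3 t=4ms: ALLOW
  req#4 t=4ms: ALLOW
  req#5 t=7ms: ALLOW
  req#6 t=8ms: DENY
  req#7 t=9ms: ALLOW
  req#8 t=9ms: DENY
  req#9 t=9ms: DENY
  req#10 t=11ms: ALLOW
  req#11 t=11ms: ALLOW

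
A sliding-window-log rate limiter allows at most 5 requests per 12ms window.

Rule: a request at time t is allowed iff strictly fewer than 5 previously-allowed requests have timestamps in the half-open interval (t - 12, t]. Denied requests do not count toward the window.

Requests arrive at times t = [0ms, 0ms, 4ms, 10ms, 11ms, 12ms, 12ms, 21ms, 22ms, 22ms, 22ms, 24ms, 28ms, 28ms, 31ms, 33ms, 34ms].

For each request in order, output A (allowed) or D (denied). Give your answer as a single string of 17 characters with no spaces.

Answer: AAAAAAAAADDAAADAA

Derivation:
Tracking allowed requests in the window:
  req#1 t=0ms: ALLOW
  req#2 t=0ms: ALLOW
  req#3 t=4ms: ALLOW
  req#4 t=10ms: ALLOW
  req#5 t=11ms: ALLOW
  req#6 t=12ms: ALLOW
  req#7 t=12ms: ALLOW
  req#8 t=21ms: ALLOW
  req#9 t=22ms: ALLOW
  req#10 t=22ms: DENY
  req#11 t=22ms: DENY
  req#12 t=24ms: ALLOW
  req#13 t=28ms: ALLOW
  req#14 t=28ms: ALLOW
  req#15 t=31ms: DENY
  req#16 t=33ms: ALLOW
  req#17 t=34ms: ALLOW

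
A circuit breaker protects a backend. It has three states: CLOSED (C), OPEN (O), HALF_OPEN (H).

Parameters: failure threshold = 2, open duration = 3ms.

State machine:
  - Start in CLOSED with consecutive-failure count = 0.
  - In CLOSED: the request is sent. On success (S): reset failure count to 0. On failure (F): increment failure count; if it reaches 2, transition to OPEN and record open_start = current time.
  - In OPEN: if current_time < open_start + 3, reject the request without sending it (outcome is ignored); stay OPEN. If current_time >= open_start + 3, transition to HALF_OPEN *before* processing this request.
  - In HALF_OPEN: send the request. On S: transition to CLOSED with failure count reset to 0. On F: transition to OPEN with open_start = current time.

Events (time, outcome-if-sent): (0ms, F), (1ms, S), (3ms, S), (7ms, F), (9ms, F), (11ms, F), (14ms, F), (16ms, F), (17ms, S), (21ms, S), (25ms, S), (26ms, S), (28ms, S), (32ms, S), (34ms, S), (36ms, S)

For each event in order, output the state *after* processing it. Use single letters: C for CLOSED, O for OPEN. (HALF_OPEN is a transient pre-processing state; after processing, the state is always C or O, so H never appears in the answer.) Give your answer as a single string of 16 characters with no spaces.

State after each event:
  event#1 t=0ms outcome=F: state=CLOSED
  event#2 t=1ms outcome=S: state=CLOSED
  event#3 t=3ms outcome=S: state=CLOSED
  event#4 t=7ms outcome=F: state=CLOSED
  event#5 t=9ms outcome=F: state=OPEN
  event#6 t=11ms outcome=F: state=OPEN
  event#7 t=14ms outcome=F: state=OPEN
  event#8 t=16ms outcome=F: state=OPEN
  event#9 t=17ms outcome=S: state=CLOSED
  event#10 t=21ms outcome=S: state=CLOSED
  event#11 t=25ms outcome=S: state=CLOSED
  event#12 t=26ms outcome=S: state=CLOSED
  event#13 t=28ms outcome=S: state=CLOSED
  event#14 t=32ms outcome=S: state=CLOSED
  event#15 t=34ms outcome=S: state=CLOSED
  event#16 t=36ms outcome=S: state=CLOSED

Answer: CCCCOOOOCCCCCCCC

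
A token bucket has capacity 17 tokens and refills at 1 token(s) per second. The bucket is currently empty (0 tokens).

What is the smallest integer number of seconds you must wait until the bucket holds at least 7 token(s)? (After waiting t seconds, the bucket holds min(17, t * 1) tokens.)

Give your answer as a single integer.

Need t * 1 >= 7, so t >= 7/1.
Smallest integer t = ceil(7/1) = 7.

Answer: 7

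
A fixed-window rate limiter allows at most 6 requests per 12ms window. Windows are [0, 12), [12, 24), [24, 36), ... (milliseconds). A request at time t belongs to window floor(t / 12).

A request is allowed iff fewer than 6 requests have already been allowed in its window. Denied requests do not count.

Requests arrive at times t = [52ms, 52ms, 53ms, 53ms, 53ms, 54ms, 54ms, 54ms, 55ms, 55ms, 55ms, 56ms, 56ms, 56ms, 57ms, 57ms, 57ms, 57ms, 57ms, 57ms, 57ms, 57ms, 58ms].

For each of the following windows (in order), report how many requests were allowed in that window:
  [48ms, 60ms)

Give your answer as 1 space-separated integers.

Processing requests:
  req#1 t=52ms (window 4): ALLOW
  req#2 t=52ms (window 4): ALLOW
  req#3 t=53ms (window 4): ALLOW
  req#4 t=53ms (window 4): ALLOW
  req#5 t=53ms (window 4): ALLOW
  req#6 t=54ms (window 4): ALLOW
  req#7 t=54ms (window 4): DENY
  req#8 t=54ms (window 4): DENY
  req#9 t=55ms (window 4): DENY
  req#10 t=55ms (window 4): DENY
  req#11 t=55ms (window 4): DENY
  req#12 t=56ms (window 4): DENY
  req#13 t=56ms (window 4): DENY
  req#14 t=56ms (window 4): DENY
  req#15 t=57ms (window 4): DENY
  req#16 t=57ms (window 4): DENY
  req#17 t=57ms (window 4): DENY
  req#18 t=57ms (window 4): DENY
  req#19 t=57ms (window 4): DENY
  req#20 t=57ms (window 4): DENY
  req#21 t=57ms (window 4): DENY
  req#22 t=57ms (window 4): DENY
  req#23 t=58ms (window 4): DENY

Allowed counts by window: 6

Answer: 6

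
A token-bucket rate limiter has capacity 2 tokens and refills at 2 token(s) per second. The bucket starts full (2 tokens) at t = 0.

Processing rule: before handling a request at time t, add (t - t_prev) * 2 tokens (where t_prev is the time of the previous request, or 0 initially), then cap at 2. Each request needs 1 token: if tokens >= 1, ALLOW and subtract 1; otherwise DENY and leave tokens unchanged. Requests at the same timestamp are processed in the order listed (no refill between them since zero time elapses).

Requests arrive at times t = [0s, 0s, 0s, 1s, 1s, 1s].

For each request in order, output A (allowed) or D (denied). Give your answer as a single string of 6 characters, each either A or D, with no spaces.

Simulating step by step:
  req#1 t=0s: ALLOW
  req#2 t=0s: ALLOW
  req#3 t=0s: DENY
  req#4 t=1s: ALLOW
  req#5 t=1s: ALLOW
  req#6 t=1s: DENY

Answer: AADAAD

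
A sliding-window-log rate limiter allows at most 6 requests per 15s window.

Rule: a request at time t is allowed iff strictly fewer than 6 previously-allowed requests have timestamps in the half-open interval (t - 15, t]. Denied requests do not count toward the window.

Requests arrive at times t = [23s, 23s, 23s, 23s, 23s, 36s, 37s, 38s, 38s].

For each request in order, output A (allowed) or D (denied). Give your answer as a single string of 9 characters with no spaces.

Tracking allowed requests in the window:
  req#1 t=23s: ALLOW
  req#2 t=23s: ALLOW
  req#3 t=23s: ALLOW
  req#4 t=23s: ALLOW
  req#5 t=23s: ALLOW
  req#6 t=36s: ALLOW
  req#7 t=37s: DENY
  req#8 t=38s: ALLOW
  req#9 t=38s: ALLOW

Answer: AAAAAADAA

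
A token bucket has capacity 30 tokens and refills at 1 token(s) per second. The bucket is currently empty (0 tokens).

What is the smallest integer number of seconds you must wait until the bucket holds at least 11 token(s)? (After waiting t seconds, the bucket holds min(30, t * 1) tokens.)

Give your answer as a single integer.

Need t * 1 >= 11, so t >= 11/1.
Smallest integer t = ceil(11/1) = 11.

Answer: 11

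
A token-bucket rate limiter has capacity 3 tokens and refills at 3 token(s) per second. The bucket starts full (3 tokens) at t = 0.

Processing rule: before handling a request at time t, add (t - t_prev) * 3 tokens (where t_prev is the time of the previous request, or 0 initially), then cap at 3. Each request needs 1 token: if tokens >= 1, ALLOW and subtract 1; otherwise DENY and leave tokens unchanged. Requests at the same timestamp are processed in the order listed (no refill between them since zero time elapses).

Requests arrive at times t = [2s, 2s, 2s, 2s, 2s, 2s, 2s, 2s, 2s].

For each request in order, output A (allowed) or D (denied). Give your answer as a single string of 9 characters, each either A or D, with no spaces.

Simulating step by step:
  req#1 t=2s: ALLOW
  req#2 t=2s: ALLOW
  req#3 t=2s: ALLOW
  req#4 t=2s: DENY
  req#5 t=2s: DENY
  req#6 t=2s: DENY
  req#7 t=2s: DENY
  req#8 t=2s: DENY
  req#9 t=2s: DENY

Answer: AAADDDDDD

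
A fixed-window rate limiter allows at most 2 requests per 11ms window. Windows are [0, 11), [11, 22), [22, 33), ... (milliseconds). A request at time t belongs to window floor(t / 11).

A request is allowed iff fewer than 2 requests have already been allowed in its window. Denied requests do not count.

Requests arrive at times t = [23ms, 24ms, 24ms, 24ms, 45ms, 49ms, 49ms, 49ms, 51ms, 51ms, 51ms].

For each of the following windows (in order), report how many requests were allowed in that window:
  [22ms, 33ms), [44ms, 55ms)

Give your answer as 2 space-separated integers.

Answer: 2 2

Derivation:
Processing requests:
  req#1 t=23ms (window 2): ALLOW
  req#2 t=24ms (window 2): ALLOW
  req#3 t=24ms (window 2): DENY
  req#4 t=24ms (window 2): DENY
  req#5 t=45ms (window 4): ALLOW
  req#6 t=49ms (window 4): ALLOW
  req#7 t=49ms (window 4): DENY
  req#8 t=49ms (window 4): DENY
  req#9 t=51ms (window 4): DENY
  req#10 t=51ms (window 4): DENY
  req#11 t=51ms (window 4): DENY

Allowed counts by window: 2 2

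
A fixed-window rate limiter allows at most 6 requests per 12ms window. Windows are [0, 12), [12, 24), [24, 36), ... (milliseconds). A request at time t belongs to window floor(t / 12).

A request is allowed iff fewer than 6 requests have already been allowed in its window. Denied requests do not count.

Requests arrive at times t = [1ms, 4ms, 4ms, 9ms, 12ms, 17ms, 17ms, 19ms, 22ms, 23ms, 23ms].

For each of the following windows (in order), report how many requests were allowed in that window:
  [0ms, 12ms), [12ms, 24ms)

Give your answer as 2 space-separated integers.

Answer: 4 6

Derivation:
Processing requests:
  req#1 t=1ms (window 0): ALLOW
  req#2 t=4ms (window 0): ALLOW
  req#3 t=4ms (window 0): ALLOW
  req#4 t=9ms (window 0): ALLOW
  req#5 t=12ms (window 1): ALLOW
  req#6 t=17ms (window 1): ALLOW
  req#7 t=17ms (window 1): ALLOW
  req#8 t=19ms (window 1): ALLOW
  req#9 t=22ms (window 1): ALLOW
  req#10 t=23ms (window 1): ALLOW
  req#11 t=23ms (window 1): DENY

Allowed counts by window: 4 6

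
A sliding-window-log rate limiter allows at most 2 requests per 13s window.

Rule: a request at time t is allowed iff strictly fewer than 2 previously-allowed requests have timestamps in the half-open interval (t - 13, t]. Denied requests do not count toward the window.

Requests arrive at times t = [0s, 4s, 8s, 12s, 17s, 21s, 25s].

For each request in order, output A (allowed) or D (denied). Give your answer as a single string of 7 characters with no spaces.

Tracking allowed requests in the window:
  req#1 t=0s: ALLOW
  req#2 t=4s: ALLOW
  req#3 t=8s: DENY
  req#4 t=12s: DENY
  req#5 t=17s: ALLOW
  req#6 t=21s: ALLOW
  req#7 t=25s: DENY

Answer: AADDAAD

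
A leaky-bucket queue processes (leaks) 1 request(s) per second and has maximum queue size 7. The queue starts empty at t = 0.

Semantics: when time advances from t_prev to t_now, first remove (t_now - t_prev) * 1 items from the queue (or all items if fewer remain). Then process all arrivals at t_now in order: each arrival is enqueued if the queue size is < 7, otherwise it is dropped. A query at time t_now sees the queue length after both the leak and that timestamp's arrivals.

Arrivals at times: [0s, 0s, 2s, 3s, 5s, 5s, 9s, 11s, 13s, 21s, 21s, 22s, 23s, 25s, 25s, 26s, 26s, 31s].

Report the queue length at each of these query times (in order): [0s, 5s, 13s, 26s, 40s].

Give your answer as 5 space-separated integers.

Queue lengths at query times:
  query t=0s: backlog = 2
  query t=5s: backlog = 2
  query t=13s: backlog = 1
  query t=26s: backlog = 3
  query t=40s: backlog = 0

Answer: 2 2 1 3 0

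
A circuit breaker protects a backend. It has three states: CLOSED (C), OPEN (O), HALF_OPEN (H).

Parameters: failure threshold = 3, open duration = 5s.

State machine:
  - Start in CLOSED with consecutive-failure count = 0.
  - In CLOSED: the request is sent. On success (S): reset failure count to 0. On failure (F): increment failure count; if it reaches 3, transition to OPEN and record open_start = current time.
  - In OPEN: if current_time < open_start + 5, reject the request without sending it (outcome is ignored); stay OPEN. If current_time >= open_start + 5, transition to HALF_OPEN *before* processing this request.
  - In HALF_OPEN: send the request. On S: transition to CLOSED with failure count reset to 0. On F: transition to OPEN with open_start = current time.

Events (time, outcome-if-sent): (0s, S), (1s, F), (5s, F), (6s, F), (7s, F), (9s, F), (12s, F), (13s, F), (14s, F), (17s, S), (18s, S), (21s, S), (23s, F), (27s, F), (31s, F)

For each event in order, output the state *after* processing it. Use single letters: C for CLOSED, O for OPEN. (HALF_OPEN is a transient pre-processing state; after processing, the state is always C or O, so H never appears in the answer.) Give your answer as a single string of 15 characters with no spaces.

State after each event:
  event#1 t=0s outcome=S: state=CLOSED
  event#2 t=1s outcome=F: state=CLOSED
  event#3 t=5s outcome=F: state=CLOSED
  event#4 t=6s outcome=F: state=OPEN
  event#5 t=7s outcome=F: state=OPEN
  event#6 t=9s outcome=F: state=OPEN
  event#7 t=12s outcome=F: state=OPEN
  event#8 t=13s outcome=F: state=OPEN
  event#9 t=14s outcome=F: state=OPEN
  event#10 t=17s outcome=S: state=CLOSED
  event#11 t=18s outcome=S: state=CLOSED
  event#12 t=21s outcome=S: state=CLOSED
  event#13 t=23s outcome=F: state=CLOSED
  event#14 t=27s outcome=F: state=CLOSED
  event#15 t=31s outcome=F: state=OPEN

Answer: CCCOOOOOOCCCCCO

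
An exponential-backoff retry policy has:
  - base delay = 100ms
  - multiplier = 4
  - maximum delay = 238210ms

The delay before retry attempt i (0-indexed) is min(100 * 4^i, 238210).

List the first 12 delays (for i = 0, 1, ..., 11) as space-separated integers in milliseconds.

Answer: 100 400 1600 6400 25600 102400 238210 238210 238210 238210 238210 238210

Derivation:
Computing each delay:
  i=0: min(100*4^0, 238210) = 100
  i=1: min(100*4^1, 238210) = 400
  i=2: min(100*4^2, 238210) = 1600
  i=3: min(100*4^3, 238210) = 6400
  i=4: min(100*4^4, 238210) = 25600
  i=5: min(100*4^5, 238210) = 102400
  i=6: min(100*4^6, 238210) = 238210
  i=7: min(100*4^7, 238210) = 238210
  i=8: min(100*4^8, 238210) = 238210
  i=9: min(100*4^9, 238210) = 238210
  i=10: min(100*4^10, 238210) = 238210
  i=11: min(100*4^11, 238210) = 238210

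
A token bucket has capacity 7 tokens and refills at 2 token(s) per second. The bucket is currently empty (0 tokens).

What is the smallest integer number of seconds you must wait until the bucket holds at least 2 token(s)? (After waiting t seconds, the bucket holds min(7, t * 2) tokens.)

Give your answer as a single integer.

Answer: 1

Derivation:
Need t * 2 >= 2, so t >= 2/2.
Smallest integer t = ceil(2/2) = 1.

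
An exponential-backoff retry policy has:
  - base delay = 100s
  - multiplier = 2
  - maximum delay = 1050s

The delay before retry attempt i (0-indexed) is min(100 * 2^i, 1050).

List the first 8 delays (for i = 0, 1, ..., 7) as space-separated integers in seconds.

Answer: 100 200 400 800 1050 1050 1050 1050

Derivation:
Computing each delay:
  i=0: min(100*2^0, 1050) = 100
  i=1: min(100*2^1, 1050) = 200
  i=2: min(100*2^2, 1050) = 400
  i=3: min(100*2^3, 1050) = 800
  i=4: min(100*2^4, 1050) = 1050
  i=5: min(100*2^5, 1050) = 1050
  i=6: min(100*2^6, 1050) = 1050
  i=7: min(100*2^7, 1050) = 1050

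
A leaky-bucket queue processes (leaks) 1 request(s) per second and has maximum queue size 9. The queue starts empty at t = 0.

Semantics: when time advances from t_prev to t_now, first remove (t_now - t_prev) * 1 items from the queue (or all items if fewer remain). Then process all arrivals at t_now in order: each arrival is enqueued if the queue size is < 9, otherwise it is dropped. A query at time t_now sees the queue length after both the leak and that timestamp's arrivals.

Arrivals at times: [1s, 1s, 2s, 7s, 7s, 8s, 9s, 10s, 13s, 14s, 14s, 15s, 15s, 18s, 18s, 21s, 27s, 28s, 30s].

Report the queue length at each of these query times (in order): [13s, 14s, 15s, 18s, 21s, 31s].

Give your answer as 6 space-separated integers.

Answer: 1 2 3 2 1 0

Derivation:
Queue lengths at query times:
  query t=13s: backlog = 1
  query t=14s: backlog = 2
  query t=15s: backlog = 3
  query t=18s: backlog = 2
  query t=21s: backlog = 1
  query t=31s: backlog = 0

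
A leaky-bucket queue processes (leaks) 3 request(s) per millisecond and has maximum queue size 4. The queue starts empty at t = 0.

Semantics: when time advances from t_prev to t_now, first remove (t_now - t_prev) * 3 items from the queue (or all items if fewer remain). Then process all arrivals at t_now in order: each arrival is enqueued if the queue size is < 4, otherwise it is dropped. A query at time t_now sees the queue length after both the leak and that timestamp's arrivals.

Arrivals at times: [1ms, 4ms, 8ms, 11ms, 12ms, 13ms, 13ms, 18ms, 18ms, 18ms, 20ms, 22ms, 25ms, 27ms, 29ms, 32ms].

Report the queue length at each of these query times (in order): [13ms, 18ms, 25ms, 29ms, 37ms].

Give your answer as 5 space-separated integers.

Queue lengths at query times:
  query t=13ms: backlog = 2
  query t=18ms: backlog = 3
  query t=25ms: backlog = 1
  query t=29ms: backlog = 1
  query t=37ms: backlog = 0

Answer: 2 3 1 1 0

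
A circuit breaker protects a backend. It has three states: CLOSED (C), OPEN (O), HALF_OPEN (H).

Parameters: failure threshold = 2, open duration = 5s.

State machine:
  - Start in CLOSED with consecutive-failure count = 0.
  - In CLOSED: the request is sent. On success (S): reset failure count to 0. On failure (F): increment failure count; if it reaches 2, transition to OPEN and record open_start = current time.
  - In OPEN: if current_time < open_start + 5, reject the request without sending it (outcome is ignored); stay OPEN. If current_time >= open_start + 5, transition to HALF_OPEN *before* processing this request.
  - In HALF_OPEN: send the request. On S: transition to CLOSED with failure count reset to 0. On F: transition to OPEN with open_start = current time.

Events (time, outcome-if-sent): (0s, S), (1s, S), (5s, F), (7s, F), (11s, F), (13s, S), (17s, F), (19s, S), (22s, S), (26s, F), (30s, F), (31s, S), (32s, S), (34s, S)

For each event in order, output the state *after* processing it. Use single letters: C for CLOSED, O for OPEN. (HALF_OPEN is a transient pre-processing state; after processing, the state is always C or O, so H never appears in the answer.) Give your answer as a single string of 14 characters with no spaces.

Answer: CCCOOCCCCCOOOO

Derivation:
State after each event:
  event#1 t=0s outcome=S: state=CLOSED
  event#2 t=1s outcome=S: state=CLOSED
  event#3 t=5s outcome=F: state=CLOSED
  event#4 t=7s outcome=F: state=OPEN
  event#5 t=11s outcome=F: state=OPEN
  event#6 t=13s outcome=S: state=CLOSED
  event#7 t=17s outcome=F: state=CLOSED
  event#8 t=19s outcome=S: state=CLOSED
  event#9 t=22s outcome=S: state=CLOSED
  event#10 t=26s outcome=F: state=CLOSED
  event#11 t=30s outcome=F: state=OPEN
  event#12 t=31s outcome=S: state=OPEN
  event#13 t=32s outcome=S: state=OPEN
  event#14 t=34s outcome=S: state=OPEN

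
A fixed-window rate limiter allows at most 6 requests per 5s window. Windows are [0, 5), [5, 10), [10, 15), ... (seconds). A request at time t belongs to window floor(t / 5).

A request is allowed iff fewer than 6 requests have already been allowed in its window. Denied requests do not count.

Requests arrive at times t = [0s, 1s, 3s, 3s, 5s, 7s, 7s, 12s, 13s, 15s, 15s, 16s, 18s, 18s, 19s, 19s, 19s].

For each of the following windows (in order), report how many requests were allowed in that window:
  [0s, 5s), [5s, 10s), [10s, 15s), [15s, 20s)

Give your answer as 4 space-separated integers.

Answer: 4 3 2 6

Derivation:
Processing requests:
  req#1 t=0s (window 0): ALLOW
  req#2 t=1s (window 0): ALLOW
  req#3 t=3s (window 0): ALLOW
  req#4 t=3s (window 0): ALLOW
  req#5 t=5s (window 1): ALLOW
  req#6 t=7s (window 1): ALLOW
  req#7 t=7s (window 1): ALLOW
  req#8 t=12s (window 2): ALLOW
  req#9 t=13s (window 2): ALLOW
  req#10 t=15s (window 3): ALLOW
  req#11 t=15s (window 3): ALLOW
  req#12 t=16s (window 3): ALLOW
  req#13 t=18s (window 3): ALLOW
  req#14 t=18s (window 3): ALLOW
  req#15 t=19s (window 3): ALLOW
  req#16 t=19s (window 3): DENY
  req#17 t=19s (window 3): DENY

Allowed counts by window: 4 3 2 6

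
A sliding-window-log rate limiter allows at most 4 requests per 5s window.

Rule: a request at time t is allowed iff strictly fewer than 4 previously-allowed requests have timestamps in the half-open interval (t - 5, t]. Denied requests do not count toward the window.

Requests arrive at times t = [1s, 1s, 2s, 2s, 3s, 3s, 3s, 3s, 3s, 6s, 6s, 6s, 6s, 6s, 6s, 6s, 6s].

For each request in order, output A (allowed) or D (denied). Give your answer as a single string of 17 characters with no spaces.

Answer: AAAADDDDDAADDDDDD

Derivation:
Tracking allowed requests in the window:
  req#1 t=1s: ALLOW
  req#2 t=1s: ALLOW
  req#3 t=2s: ALLOW
  req#4 t=2s: ALLOW
  req#5 t=3s: DENY
  req#6 t=3s: DENY
  req#7 t=3s: DENY
  req#8 t=3s: DENY
  req#9 t=3s: DENY
  req#10 t=6s: ALLOW
  req#11 t=6s: ALLOW
  req#12 t=6s: DENY
  req#13 t=6s: DENY
  req#14 t=6s: DENY
  req#15 t=6s: DENY
  req#16 t=6s: DENY
  req#17 t=6s: DENY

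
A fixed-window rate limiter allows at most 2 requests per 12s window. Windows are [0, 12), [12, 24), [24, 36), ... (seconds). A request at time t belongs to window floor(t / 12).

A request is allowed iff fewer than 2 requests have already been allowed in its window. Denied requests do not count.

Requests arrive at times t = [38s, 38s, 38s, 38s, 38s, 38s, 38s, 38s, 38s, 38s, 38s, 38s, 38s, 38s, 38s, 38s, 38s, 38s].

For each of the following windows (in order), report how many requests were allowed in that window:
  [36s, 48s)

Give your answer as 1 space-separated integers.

Answer: 2

Derivation:
Processing requests:
  req#1 t=38s (window 3): ALLOW
  req#2 t=38s (window 3): ALLOW
  req#3 t=38s (window 3): DENY
  req#4 t=38s (window 3): DENY
  req#5 t=38s (window 3): DENY
  req#6 t=38s (window 3): DENY
  req#7 t=38s (window 3): DENY
  req#8 t=38s (window 3): DENY
  req#9 t=38s (window 3): DENY
  req#10 t=38s (window 3): DENY
  req#11 t=38s (window 3): DENY
  req#12 t=38s (window 3): DENY
  req#13 t=38s (window 3): DENY
  req#14 t=38s (window 3): DENY
  req#15 t=38s (window 3): DENY
  req#16 t=38s (window 3): DENY
  req#17 t=38s (window 3): DENY
  req#18 t=38s (window 3): DENY

Allowed counts by window: 2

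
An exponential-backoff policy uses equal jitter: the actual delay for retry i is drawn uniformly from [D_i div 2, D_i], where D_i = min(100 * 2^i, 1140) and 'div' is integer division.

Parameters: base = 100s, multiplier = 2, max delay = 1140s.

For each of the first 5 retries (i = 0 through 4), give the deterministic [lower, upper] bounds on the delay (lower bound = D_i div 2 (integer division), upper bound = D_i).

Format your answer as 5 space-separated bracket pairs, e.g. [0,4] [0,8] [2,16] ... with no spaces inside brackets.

Computing bounds per retry:
  i=0: D_i=min(100*2^0,1140)=100, bounds=[50,100]
  i=1: D_i=min(100*2^1,1140)=200, bounds=[100,200]
  i=2: D_i=min(100*2^2,1140)=400, bounds=[200,400]
  i=3: D_i=min(100*2^3,1140)=800, bounds=[400,800]
  i=4: D_i=min(100*2^4,1140)=1140, bounds=[570,1140]

Answer: [50,100] [100,200] [200,400] [400,800] [570,1140]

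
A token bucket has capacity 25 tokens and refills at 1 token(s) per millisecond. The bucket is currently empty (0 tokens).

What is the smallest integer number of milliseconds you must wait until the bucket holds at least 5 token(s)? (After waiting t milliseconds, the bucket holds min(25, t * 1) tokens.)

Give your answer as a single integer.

Answer: 5

Derivation:
Need t * 1 >= 5, so t >= 5/1.
Smallest integer t = ceil(5/1) = 5.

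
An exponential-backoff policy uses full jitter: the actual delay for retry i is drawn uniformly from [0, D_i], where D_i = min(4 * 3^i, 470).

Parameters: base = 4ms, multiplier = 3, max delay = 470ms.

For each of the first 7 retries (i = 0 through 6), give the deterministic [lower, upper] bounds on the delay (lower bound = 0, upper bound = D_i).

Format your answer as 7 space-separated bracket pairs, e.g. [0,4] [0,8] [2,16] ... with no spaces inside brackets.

Answer: [0,4] [0,12] [0,36] [0,108] [0,324] [0,470] [0,470]

Derivation:
Computing bounds per retry:
  i=0: D_i=min(4*3^0,470)=4, bounds=[0,4]
  i=1: D_i=min(4*3^1,470)=12, bounds=[0,12]
  i=2: D_i=min(4*3^2,470)=36, bounds=[0,36]
  i=3: D_i=min(4*3^3,470)=108, bounds=[0,108]
  i=4: D_i=min(4*3^4,470)=324, bounds=[0,324]
  i=5: D_i=min(4*3^5,470)=470, bounds=[0,470]
  i=6: D_i=min(4*3^6,470)=470, bounds=[0,470]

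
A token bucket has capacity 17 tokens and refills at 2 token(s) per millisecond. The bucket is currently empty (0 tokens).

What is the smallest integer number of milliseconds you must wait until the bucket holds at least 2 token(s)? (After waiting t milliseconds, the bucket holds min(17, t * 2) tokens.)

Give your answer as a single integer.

Need t * 2 >= 2, so t >= 2/2.
Smallest integer t = ceil(2/2) = 1.

Answer: 1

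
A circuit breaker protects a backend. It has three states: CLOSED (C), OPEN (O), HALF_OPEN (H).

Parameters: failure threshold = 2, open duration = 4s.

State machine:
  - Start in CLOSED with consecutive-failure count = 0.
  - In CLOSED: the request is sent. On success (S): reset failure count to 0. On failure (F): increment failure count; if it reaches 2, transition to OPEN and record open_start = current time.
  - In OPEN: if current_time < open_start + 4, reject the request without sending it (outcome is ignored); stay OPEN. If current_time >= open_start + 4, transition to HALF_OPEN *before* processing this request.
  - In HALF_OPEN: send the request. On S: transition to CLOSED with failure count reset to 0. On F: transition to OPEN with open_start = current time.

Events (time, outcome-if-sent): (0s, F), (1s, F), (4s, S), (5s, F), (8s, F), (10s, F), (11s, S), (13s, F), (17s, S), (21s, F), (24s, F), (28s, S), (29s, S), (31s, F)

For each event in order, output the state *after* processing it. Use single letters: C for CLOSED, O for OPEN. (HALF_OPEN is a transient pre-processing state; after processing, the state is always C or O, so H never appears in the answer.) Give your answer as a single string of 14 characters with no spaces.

Answer: COOOOOOOCCOCCC

Derivation:
State after each event:
  event#1 t=0s outcome=F: state=CLOSED
  event#2 t=1s outcome=F: state=OPEN
  event#3 t=4s outcome=S: state=OPEN
  event#4 t=5s outcome=F: state=OPEN
  event#5 t=8s outcome=F: state=OPEN
  event#6 t=10s outcome=F: state=OPEN
  event#7 t=11s outcome=S: state=OPEN
  event#8 t=13s outcome=F: state=OPEN
  event#9 t=17s outcome=S: state=CLOSED
  event#10 t=21s outcome=F: state=CLOSED
  event#11 t=24s outcome=F: state=OPEN
  event#12 t=28s outcome=S: state=CLOSED
  event#13 t=29s outcome=S: state=CLOSED
  event#14 t=31s outcome=F: state=CLOSED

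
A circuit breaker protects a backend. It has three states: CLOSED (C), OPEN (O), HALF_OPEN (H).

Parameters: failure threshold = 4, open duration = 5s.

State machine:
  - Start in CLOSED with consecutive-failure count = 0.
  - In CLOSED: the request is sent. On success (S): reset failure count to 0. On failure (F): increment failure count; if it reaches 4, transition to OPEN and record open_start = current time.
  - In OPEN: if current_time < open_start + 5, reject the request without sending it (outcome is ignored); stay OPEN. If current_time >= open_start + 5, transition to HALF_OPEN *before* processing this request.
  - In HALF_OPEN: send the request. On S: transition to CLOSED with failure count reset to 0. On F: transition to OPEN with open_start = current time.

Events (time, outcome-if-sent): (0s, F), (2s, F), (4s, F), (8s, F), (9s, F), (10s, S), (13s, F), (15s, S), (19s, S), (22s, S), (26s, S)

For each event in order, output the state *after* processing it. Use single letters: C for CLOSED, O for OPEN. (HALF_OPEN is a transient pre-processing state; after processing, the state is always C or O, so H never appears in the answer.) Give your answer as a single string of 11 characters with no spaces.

Answer: CCCOOOOOCCC

Derivation:
State after each event:
  event#1 t=0s outcome=F: state=CLOSED
  event#2 t=2s outcome=F: state=CLOSED
  event#3 t=4s outcome=F: state=CLOSED
  event#4 t=8s outcome=F: state=OPEN
  event#5 t=9s outcome=F: state=OPEN
  event#6 t=10s outcome=S: state=OPEN
  event#7 t=13s outcome=F: state=OPEN
  event#8 t=15s outcome=S: state=OPEN
  event#9 t=19s outcome=S: state=CLOSED
  event#10 t=22s outcome=S: state=CLOSED
  event#11 t=26s outcome=S: state=CLOSED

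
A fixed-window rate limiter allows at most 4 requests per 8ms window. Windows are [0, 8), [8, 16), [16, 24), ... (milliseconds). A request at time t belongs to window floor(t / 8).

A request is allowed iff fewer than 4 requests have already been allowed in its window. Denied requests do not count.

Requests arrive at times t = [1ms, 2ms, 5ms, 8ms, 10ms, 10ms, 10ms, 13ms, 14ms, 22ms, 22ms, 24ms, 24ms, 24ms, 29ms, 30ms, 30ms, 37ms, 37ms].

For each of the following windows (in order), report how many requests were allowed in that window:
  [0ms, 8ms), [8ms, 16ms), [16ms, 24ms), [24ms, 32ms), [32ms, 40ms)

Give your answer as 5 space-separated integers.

Answer: 3 4 2 4 2

Derivation:
Processing requests:
  req#1 t=1ms (window 0): ALLOW
  req#2 t=2ms (window 0): ALLOW
  req#3 t=5ms (window 0): ALLOW
  req#4 t=8ms (window 1): ALLOW
  req#5 t=10ms (window 1): ALLOW
  req#6 t=10ms (window 1): ALLOW
  req#7 t=10ms (window 1): ALLOW
  req#8 t=13ms (window 1): DENY
  req#9 t=14ms (window 1): DENY
  req#10 t=22ms (window 2): ALLOW
  req#11 t=22ms (window 2): ALLOW
  req#12 t=24ms (window 3): ALLOW
  req#13 t=24ms (window 3): ALLOW
  req#14 t=24ms (window 3): ALLOW
  req#15 t=29ms (window 3): ALLOW
  req#16 t=30ms (window 3): DENY
  req#17 t=30ms (window 3): DENY
  req#18 t=37ms (window 4): ALLOW
  req#19 t=37ms (window 4): ALLOW

Allowed counts by window: 3 4 2 4 2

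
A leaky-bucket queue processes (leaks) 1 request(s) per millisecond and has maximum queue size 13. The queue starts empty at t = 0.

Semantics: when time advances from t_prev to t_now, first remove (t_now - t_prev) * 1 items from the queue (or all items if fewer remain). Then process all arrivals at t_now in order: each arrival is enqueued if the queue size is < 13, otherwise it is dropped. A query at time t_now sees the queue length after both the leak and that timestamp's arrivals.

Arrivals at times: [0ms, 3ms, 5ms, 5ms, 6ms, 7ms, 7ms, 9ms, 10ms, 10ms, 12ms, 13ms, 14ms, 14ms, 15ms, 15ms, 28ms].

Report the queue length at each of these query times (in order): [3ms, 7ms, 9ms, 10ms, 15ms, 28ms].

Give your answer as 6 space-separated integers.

Queue lengths at query times:
  query t=3ms: backlog = 1
  query t=7ms: backlog = 3
  query t=9ms: backlog = 2
  query t=10ms: backlog = 3
  query t=15ms: backlog = 4
  query t=28ms: backlog = 1

Answer: 1 3 2 3 4 1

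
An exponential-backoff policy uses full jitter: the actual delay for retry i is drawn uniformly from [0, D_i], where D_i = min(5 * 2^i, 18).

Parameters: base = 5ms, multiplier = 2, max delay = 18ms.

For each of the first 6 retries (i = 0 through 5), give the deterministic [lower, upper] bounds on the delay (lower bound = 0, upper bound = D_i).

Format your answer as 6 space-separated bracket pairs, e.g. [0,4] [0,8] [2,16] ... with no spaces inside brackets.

Computing bounds per retry:
  i=0: D_i=min(5*2^0,18)=5, bounds=[0,5]
  i=1: D_i=min(5*2^1,18)=10, bounds=[0,10]
  i=2: D_i=min(5*2^2,18)=18, bounds=[0,18]
  i=3: D_i=min(5*2^3,18)=18, bounds=[0,18]
  i=4: D_i=min(5*2^4,18)=18, bounds=[0,18]
  i=5: D_i=min(5*2^5,18)=18, bounds=[0,18]

Answer: [0,5] [0,10] [0,18] [0,18] [0,18] [0,18]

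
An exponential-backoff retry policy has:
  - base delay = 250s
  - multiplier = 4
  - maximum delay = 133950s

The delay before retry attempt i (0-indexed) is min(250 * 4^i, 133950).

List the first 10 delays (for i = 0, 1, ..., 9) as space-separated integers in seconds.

Computing each delay:
  i=0: min(250*4^0, 133950) = 250
  i=1: min(250*4^1, 133950) = 1000
  i=2: min(250*4^2, 133950) = 4000
  i=3: min(250*4^3, 133950) = 16000
  i=4: min(250*4^4, 133950) = 64000
  i=5: min(250*4^5, 133950) = 133950
  i=6: min(250*4^6, 133950) = 133950
  i=7: min(250*4^7, 133950) = 133950
  i=8: min(250*4^8, 133950) = 133950
  i=9: min(250*4^9, 133950) = 133950

Answer: 250 1000 4000 16000 64000 133950 133950 133950 133950 133950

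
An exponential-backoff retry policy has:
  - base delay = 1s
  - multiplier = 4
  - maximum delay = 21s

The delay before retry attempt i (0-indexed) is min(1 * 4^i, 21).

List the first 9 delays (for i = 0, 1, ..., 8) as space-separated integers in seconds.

Computing each delay:
  i=0: min(1*4^0, 21) = 1
  i=1: min(1*4^1, 21) = 4
  i=2: min(1*4^2, 21) = 16
  i=3: min(1*4^3, 21) = 21
  i=4: min(1*4^4, 21) = 21
  i=5: min(1*4^5, 21) = 21
  i=6: min(1*4^6, 21) = 21
  i=7: min(1*4^7, 21) = 21
  i=8: min(1*4^8, 21) = 21

Answer: 1 4 16 21 21 21 21 21 21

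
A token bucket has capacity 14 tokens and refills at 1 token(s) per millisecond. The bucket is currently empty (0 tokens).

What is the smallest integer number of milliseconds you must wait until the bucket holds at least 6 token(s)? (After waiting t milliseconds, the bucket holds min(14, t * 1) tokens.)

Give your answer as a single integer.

Answer: 6

Derivation:
Need t * 1 >= 6, so t >= 6/1.
Smallest integer t = ceil(6/1) = 6.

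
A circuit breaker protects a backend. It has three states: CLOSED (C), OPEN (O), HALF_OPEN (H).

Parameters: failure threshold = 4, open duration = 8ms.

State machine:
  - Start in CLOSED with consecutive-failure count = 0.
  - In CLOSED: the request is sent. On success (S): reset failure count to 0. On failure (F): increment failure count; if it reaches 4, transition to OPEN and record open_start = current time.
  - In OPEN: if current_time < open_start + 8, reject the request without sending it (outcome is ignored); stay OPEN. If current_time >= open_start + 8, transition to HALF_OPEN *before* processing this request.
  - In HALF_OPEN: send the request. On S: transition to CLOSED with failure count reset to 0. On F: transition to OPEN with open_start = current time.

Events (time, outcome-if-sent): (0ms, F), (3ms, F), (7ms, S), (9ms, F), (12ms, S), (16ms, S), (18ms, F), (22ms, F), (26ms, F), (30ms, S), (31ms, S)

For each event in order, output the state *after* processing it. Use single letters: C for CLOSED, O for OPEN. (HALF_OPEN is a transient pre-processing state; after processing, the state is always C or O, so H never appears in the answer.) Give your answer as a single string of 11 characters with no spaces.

Answer: CCCCCCCCCCC

Derivation:
State after each event:
  event#1 t=0ms outcome=F: state=CLOSED
  event#2 t=3ms outcome=F: state=CLOSED
  event#3 t=7ms outcome=S: state=CLOSED
  event#4 t=9ms outcome=F: state=CLOSED
  event#5 t=12ms outcome=S: state=CLOSED
  event#6 t=16ms outcome=S: state=CLOSED
  event#7 t=18ms outcome=F: state=CLOSED
  event#8 t=22ms outcome=F: state=CLOSED
  event#9 t=26ms outcome=F: state=CLOSED
  event#10 t=30ms outcome=S: state=CLOSED
  event#11 t=31ms outcome=S: state=CLOSED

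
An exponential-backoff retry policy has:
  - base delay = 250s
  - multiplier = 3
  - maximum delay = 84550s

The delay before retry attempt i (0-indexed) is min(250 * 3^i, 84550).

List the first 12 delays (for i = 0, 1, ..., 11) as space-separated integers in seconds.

Answer: 250 750 2250 6750 20250 60750 84550 84550 84550 84550 84550 84550

Derivation:
Computing each delay:
  i=0: min(250*3^0, 84550) = 250
  i=1: min(250*3^1, 84550) = 750
  i=2: min(250*3^2, 84550) = 2250
  i=3: min(250*3^3, 84550) = 6750
  i=4: min(250*3^4, 84550) = 20250
  i=5: min(250*3^5, 84550) = 60750
  i=6: min(250*3^6, 84550) = 84550
  i=7: min(250*3^7, 84550) = 84550
  i=8: min(250*3^8, 84550) = 84550
  i=9: min(250*3^9, 84550) = 84550
  i=10: min(250*3^10, 84550) = 84550
  i=11: min(250*3^11, 84550) = 84550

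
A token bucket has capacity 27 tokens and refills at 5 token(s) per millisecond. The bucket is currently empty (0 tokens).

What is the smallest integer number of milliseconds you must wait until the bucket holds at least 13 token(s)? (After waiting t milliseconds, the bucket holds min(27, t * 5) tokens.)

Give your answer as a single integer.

Need t * 5 >= 13, so t >= 13/5.
Smallest integer t = ceil(13/5) = 3.

Answer: 3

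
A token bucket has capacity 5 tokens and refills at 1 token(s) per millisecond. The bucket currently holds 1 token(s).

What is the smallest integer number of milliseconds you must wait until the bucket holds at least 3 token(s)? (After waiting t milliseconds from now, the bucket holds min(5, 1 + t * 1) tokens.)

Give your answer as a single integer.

Need 1 + t * 1 >= 3, so t >= 2/1.
Smallest integer t = ceil(2/1) = 2.

Answer: 2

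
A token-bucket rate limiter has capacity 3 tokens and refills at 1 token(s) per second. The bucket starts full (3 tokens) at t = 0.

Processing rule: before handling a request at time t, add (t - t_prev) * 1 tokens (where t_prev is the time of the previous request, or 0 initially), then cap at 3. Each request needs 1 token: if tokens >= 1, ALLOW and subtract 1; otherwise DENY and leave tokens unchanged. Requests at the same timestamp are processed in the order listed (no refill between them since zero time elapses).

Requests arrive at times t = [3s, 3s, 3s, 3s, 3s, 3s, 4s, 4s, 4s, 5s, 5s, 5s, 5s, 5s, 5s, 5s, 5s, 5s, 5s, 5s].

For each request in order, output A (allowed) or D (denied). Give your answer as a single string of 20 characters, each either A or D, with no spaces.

Answer: AAADDDADDADDDDDDDDDD

Derivation:
Simulating step by step:
  req#1 t=3s: ALLOW
  req#2 t=3s: ALLOW
  req#3 t=3s: ALLOW
  req#4 t=3s: DENY
  req#5 t=3s: DENY
  req#6 t=3s: DENY
  req#7 t=4s: ALLOW
  req#8 t=4s: DENY
  req#9 t=4s: DENY
  req#10 t=5s: ALLOW
  req#11 t=5s: DENY
  req#12 t=5s: DENY
  req#13 t=5s: DENY
  req#14 t=5s: DENY
  req#15 t=5s: DENY
  req#16 t=5s: DENY
  req#17 t=5s: DENY
  req#18 t=5s: DENY
  req#19 t=5s: DENY
  req#20 t=5s: DENY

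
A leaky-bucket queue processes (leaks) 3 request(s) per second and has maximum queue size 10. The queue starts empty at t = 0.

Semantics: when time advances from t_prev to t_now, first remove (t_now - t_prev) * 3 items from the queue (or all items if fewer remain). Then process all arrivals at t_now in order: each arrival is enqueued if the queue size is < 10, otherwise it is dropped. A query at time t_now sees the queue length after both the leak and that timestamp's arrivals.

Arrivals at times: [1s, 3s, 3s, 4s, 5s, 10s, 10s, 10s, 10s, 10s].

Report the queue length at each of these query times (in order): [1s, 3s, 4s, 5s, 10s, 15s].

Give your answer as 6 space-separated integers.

Answer: 1 2 1 1 5 0

Derivation:
Queue lengths at query times:
  query t=1s: backlog = 1
  query t=3s: backlog = 2
  query t=4s: backlog = 1
  query t=5s: backlog = 1
  query t=10s: backlog = 5
  query t=15s: backlog = 0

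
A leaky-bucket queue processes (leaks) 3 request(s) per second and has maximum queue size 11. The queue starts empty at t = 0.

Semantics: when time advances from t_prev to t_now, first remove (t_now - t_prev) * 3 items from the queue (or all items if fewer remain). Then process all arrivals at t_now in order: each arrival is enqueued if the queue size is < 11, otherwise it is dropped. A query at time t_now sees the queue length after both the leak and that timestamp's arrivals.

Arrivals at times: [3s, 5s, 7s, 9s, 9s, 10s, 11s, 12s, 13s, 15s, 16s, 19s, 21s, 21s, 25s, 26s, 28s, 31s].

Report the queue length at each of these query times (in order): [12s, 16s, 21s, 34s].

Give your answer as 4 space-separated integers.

Answer: 1 1 2 0

Derivation:
Queue lengths at query times:
  query t=12s: backlog = 1
  query t=16s: backlog = 1
  query t=21s: backlog = 2
  query t=34s: backlog = 0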